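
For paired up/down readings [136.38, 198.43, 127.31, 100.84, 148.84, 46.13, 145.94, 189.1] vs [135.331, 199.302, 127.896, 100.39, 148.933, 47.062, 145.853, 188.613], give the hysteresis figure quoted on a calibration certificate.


|136.38 - 135.331| = 1.0490
|198.43 - 199.302| = 0.8720
|127.31 - 127.896| = 0.5860
|100.84 - 100.39| = 0.4500
|148.84 - 148.933| = 0.0930
|46.13 - 47.062| = 0.9320
|145.94 - 145.853| = 0.0870
|189.1 - 188.613| = 0.4870
hysteresis = max(diffs) = 1.0490

1.0490


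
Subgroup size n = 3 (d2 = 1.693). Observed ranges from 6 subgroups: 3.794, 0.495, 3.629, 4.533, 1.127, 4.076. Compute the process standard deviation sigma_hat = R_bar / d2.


R_bar = (3.794 + 0.495 + 3.629 + 4.533 + 1.127 + 4.076) / 6
R_bar = 17.654 / 6 = 2.9423333
sigma_hat = R_bar / d2 = 2.9423333 / 1.693 = 1.7379

1.7379


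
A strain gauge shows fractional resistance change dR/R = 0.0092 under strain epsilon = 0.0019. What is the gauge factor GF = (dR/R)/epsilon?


GF = (dR/R) / epsilon
= 0.0092 / 0.0019
= 4.8421

4.8421


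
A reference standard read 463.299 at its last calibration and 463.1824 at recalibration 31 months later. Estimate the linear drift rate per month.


rate = (v2 - v1) / months
= (463.1824 - 463.299) / 31
= -0.1166 / 31
= -0.0038

-0.0038


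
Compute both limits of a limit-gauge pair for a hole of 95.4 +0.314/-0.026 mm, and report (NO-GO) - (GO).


GO = nominal - lower_tol (smallest hole = maximum material condition)
GO = 95.4 - 0.026 = 95.374
NO-GO = nominal + upper_tol (largest hole = least material condition)
NO-GO = 95.4 + 0.314 = 95.714
spread = NO-GO - GO = 95.714 - 95.374 = 0.3400

0.3400


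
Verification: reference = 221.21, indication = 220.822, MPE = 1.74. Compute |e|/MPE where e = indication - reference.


e = indication - reference = 220.822 - 221.21 = -0.3880
|e| = 0.3880
ratio = |e| / MPE = 0.3880 / 1.74
ratio = 0.2230

0.2230


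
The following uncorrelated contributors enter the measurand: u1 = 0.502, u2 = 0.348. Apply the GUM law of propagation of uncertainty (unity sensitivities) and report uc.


uc = sqrt(0.502^2 + 0.348^2)
uc = sqrt(0.373108)
uc = 0.6108

0.6108


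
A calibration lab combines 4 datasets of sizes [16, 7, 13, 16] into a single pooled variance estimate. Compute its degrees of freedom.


nu = sum_i (n_i - 1)
nu = ((16 - 1) + (7 - 1) + (13 - 1) + (16 - 1))
nu = 15 + 6 + 12 + 15
nu = 48

48


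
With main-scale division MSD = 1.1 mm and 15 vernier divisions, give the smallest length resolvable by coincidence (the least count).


LC = MSD / n_div
= 1.1 / 15
= 0.0733

0.0733


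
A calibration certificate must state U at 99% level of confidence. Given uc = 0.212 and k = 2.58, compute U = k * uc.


U = k * uc
U = 2.58 * 0.212
U = 0.5470

0.5470


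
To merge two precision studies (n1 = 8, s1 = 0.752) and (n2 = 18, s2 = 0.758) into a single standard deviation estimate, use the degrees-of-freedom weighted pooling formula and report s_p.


s_p = sqrt(((n1-1)*s1^2 + (n2-1)*s2^2) / (n1+n2-2))
numerator = (8-1)*0.752^2 + (18-1)*0.758^2 = 3.958528 + 9.767588 = 13.726116
denominator = 8 + 18 - 2 = 24
s_p^2 = 13.726116 / 24 = 0.5719215
s_p = sqrt(0.5719215) = 0.7563

0.7563


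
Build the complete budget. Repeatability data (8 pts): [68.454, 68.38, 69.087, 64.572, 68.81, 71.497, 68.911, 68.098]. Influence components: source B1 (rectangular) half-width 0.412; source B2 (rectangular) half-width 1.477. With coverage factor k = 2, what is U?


mean = (68.454 + 68.38 + 69.087 + 64.572 + 68.81 + 71.497 + 68.911 + 68.098) / 8 = 68.476125
s = sqrt(sum((x - mean)^2)/(n-1)) = 1.8971536
u_A = s / sqrt(n) = 1.8971536 / sqrt(8) = 0.67074509
u_B1 = 0.412 / sqrt(3) = 0.23786831
u_B2 = 1.477 / sqrt(3) = 0.85274635
uc = sqrt(0.67074509^2 + 0.23786831^2 + 0.85274635^2) = 1.110701
U = k * uc = 2 * 1.110701
U = 2.2214

2.2214


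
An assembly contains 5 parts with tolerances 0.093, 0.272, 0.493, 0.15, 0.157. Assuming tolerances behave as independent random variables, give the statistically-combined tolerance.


RSS = sqrt(0.093^2 + 0.272^2 + 0.493^2 + 0.15^2 + 0.157^2)
= sqrt(0.372831)
= 0.6106

0.6106


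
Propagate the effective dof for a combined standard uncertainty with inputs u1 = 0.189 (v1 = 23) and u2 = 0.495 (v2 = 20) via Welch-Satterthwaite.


uc = sqrt(u1^2 + u2^2) = sqrt(0.189^2 + 0.495^2) = 0.5298547
v_eff = uc^4 / (u1^4/v1 + u2^4/v2)
= 0.5298547^4 / (0.189^4/23 + 0.495^4/20)
= 0.078818318 / 0.0030573404
v_eff = 25.7800

25.7800


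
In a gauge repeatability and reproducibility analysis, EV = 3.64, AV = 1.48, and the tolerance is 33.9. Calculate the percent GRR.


GRR = sqrt(EV^2 + AV^2) = sqrt(3.64^2 + 1.48^2) = 3.9293765
%GRR = GRR / tol * 100 = 3.9293765 / 33.9 * 100
%GRR = 11.5911

11.5911


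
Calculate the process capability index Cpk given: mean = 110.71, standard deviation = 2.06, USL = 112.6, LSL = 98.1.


Cpu = (USL - mean) / (3*sigma) = (112.6 - 110.71) / (3*2.06) = 0.3058
Cpl = (mean - LSL) / (3*sigma) = (110.71 - 98.1) / (3*2.06) = 2.0405
Cpk = min(Cpu, Cpl) = 0.3058

0.3058


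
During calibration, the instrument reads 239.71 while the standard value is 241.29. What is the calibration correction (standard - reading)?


Correction = standard - reading
= 241.29 - 239.71
= 1.5800

1.5800


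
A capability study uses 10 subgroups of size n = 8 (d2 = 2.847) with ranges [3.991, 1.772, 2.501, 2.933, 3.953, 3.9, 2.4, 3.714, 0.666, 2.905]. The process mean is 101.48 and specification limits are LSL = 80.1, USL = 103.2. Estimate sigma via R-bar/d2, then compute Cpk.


R_bar = (3.991 + 1.772 + 2.501 + 2.933 + 3.953 + 3.9 + 2.4 + 3.714 + 0.666 + 2.905) / 10 = 2.8735
sigma = R_bar / d2 = 2.8735 / 2.847 = 1.009308
Cp = (USL - LSL)/(6*sigma) = (103.2 - 80.1)/(6*1.009308) = 3.8145
Cpu = (103.2 - 101.48)/(3*1.009308) = 0.5680
Cpl = (101.48 - 80.1)/(3*1.009308) = 7.0609
Cpk = min(Cpu, Cpl) = 0.5680

0.5680


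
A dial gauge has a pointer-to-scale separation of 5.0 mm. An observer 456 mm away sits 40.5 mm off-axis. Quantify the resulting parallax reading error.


error = h * offset / d
= 5.0 * 40.5 / 456
= 0.4441

0.4441


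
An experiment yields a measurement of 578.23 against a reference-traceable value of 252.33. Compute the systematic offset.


Systematic error = measured - true
= 578.23 - 252.33
= 325.9000

325.9000


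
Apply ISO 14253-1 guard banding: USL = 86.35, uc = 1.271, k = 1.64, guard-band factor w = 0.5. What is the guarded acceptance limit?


U = k * uc = 1.64 * 1.271 = 2.08444
guard band g = w * U = 0.5 * 2.08444 = 1.04222
AL = USL - g = 86.35 - 1.04222
AL = 85.3078

85.3078


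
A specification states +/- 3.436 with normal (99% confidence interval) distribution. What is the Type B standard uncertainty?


u_B = half_width / 2.576
u_B = 3.436 / 2.576
u_B = 1.3339

1.3339


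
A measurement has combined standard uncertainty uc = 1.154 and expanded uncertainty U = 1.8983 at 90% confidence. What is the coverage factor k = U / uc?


k = U / uc
k = 1.8983 / 1.154
k = 1.645

1.645


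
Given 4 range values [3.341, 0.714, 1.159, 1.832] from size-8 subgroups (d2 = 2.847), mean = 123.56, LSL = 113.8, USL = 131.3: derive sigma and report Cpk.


R_bar = (3.341 + 0.714 + 1.159 + 1.832) / 4 = 1.7615
sigma = R_bar / d2 = 1.7615 / 2.847 = 0.61872146
Cp = (USL - LSL)/(6*sigma) = (131.3 - 113.8)/(6*0.61872146) = 4.7140
Cpu = (131.3 - 123.56)/(3*0.61872146) = 4.1699
Cpl = (123.56 - 113.8)/(3*0.61872146) = 5.2582
Cpk = min(Cpu, Cpl) = 4.1699

4.1699


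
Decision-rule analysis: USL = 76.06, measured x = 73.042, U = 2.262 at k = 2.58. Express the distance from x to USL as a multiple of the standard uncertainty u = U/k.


u = U / k = 2.262 / 2.58 = 0.87674419
margin = |USL - x| = |76.06 - 73.042| = 3.018
z = margin / u = 3.018 / 0.87674419
z = 3.4423

3.4423


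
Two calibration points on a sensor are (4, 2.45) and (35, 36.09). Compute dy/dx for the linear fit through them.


slope = (y2 - y1) / (x2 - x1)
= (36.09 - 2.45) / (35 - 4)
= 33.6400 / 31
= 1.0852

1.0852


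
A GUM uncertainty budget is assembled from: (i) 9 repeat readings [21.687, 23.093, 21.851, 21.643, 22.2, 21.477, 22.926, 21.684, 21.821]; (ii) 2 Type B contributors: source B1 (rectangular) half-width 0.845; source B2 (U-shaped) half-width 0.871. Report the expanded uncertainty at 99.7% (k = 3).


mean = (21.687 + 23.093 + 21.851 + 21.643 + 22.2 + 21.477 + 22.926 + 21.684 + 21.821) / 9 = 22.04244444
s = sqrt(sum((x - mean)^2)/(n-1)) = 0.58405439
u_A = s / sqrt(n) = 0.58405439 / sqrt(9) = 0.1946848
u_B1 = 0.845 / sqrt(3) = 0.48786098
u_B2 = 0.871 / sqrt(2) = 0.61589001
uc = sqrt(0.1946848^2 + 0.48786098^2 + 0.61589001^2) = 0.80946341
U = k * uc = 3 * 0.80946341
U = 2.4284

2.4284


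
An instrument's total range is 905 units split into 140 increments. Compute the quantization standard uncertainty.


resolution = range / divisions
resolution = 905 / 140 = 6.4642857
u_res = resolution / (2*sqrt(3))
u_res = 6.4642857 / 3.4641016
u_res = 1.8661

1.8661


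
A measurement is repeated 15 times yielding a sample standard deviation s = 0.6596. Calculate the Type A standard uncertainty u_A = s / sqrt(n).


u_A = s / sqrt(n)
u_A = 0.6596 / sqrt(15)
u_A = 0.6596 / 3.8729833
u_A = 0.1703

0.1703


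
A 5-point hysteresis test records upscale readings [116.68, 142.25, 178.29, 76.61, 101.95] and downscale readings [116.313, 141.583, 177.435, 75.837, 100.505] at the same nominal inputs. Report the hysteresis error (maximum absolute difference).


|116.68 - 116.313| = 0.3670
|142.25 - 141.583| = 0.6670
|178.29 - 177.435| = 0.8550
|76.61 - 75.837| = 0.7730
|101.95 - 100.505| = 1.4450
hysteresis = max(diffs) = 1.4450

1.4450


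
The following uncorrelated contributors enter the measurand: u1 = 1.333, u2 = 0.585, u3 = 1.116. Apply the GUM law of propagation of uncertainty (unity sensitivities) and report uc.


uc = sqrt(1.333^2 + 0.585^2 + 1.116^2)
uc = sqrt(3.36457)
uc = 1.8343

1.8343


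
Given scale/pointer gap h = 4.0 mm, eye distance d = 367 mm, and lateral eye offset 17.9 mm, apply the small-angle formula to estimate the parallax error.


error = h * offset / d
= 4.0 * 17.9 / 367
= 0.1951

0.1951


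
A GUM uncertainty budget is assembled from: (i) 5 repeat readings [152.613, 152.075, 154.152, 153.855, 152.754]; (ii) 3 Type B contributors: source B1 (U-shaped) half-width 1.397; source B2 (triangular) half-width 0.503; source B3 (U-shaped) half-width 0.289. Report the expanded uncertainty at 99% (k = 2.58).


mean = (152.613 + 152.075 + 154.152 + 153.855 + 152.754) / 5 = 153.0898
s = sqrt(sum((x - mean)^2)/(n-1)) = 0.87802602
u_A = s / sqrt(n) = 0.87802602 / sqrt(5) = 0.39266517
u_B1 = 1.397 / sqrt(2) = 0.98782817
u_B2 = 0.503 / sqrt(6) = 0.20534889
u_B3 = 0.289 / sqrt(2) = 0.20435386
uc = sqrt(0.39266517^2 + 0.98782817^2 + 0.20534889^2 + 0.20435386^2) = 1.10178
U = k * uc = 2.58 * 1.10178
U = 2.8426

2.8426


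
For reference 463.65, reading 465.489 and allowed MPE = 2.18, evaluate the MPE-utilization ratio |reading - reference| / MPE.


e = indication - reference = 465.489 - 463.65 = 1.8390
|e| = 1.8390
ratio = |e| / MPE = 1.8390 / 2.18
ratio = 0.8436

0.8436


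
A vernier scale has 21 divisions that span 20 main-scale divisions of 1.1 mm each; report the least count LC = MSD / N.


LC = MSD / n_div
= 1.1 / 21
= 0.0524

0.0524


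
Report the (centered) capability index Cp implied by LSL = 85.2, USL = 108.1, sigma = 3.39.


Cp = (USL - LSL) / (6 * sigma)
= (108.1 - 85.2) / (6 * 3.39)
= 22.9000 / 20.3400
= 1.1259

1.1259


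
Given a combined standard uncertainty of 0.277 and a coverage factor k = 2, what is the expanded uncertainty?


U = k * uc
U = 2 * 0.277
U = 0.5540

0.5540


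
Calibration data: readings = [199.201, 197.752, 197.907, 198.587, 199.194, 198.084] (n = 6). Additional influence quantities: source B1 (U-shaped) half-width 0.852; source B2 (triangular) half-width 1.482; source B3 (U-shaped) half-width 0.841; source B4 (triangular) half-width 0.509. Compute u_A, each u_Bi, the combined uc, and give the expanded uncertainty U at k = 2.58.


mean = (199.201 + 197.752 + 197.907 + 198.587 + 199.194 + 198.084) / 6 = 198.4541667
s = sqrt(sum((x - mean)^2)/(n-1)) = 0.6406576
u_A = s / sqrt(n) = 0.6406576 / sqrt(6) = 0.26154737
u_B1 = 0.852 / sqrt(2) = 0.60245498
u_B2 = 1.482 / sqrt(6) = 0.60502397
u_B3 = 0.841 / sqrt(2) = 0.5946768
u_B4 = 0.509 / sqrt(6) = 0.20779838
uc = sqrt(0.26154737^2 + 0.60245498^2 + 0.60502397^2 + 0.5946768^2 + 0.20779838^2) = 1.09281
U = k * uc = 2.58 * 1.09281
U = 2.8194

2.8194


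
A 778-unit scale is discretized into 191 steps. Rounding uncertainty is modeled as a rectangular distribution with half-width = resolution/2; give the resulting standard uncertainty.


resolution = range / divisions
resolution = 778 / 191 = 4.0732984
u_res = resolution / (2*sqrt(3))
u_res = 4.0732984 / 3.4641016
u_res = 1.1759

1.1759


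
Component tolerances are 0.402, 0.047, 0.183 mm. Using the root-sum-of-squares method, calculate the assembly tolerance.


RSS = sqrt(0.402^2 + 0.047^2 + 0.183^2)
= sqrt(0.197302)
= 0.4442

0.4442


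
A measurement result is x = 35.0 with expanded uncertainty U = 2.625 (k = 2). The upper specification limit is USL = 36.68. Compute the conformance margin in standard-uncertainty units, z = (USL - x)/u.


u = U / k = 2.625 / 2 = 1.3125
margin = |USL - x| = |36.68 - 35.0| = 1.68
z = margin / u = 1.68 / 1.3125
z = 1.2800

1.2800


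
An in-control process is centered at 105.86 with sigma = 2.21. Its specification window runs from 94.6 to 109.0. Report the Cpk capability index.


Cpu = (USL - mean) / (3*sigma) = (109.0 - 105.86) / (3*2.21) = 0.4736
Cpl = (mean - LSL) / (3*sigma) = (105.86 - 94.6) / (3*2.21) = 1.6983
Cpk = min(Cpu, Cpl) = 0.4736

0.4736


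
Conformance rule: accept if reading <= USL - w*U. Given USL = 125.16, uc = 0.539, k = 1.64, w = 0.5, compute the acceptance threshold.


U = k * uc = 1.64 * 0.539 = 0.88396
guard band g = w * U = 0.5 * 0.88396 = 0.44198
AL = USL - g = 125.16 - 0.44198
AL = 124.7180

124.7180


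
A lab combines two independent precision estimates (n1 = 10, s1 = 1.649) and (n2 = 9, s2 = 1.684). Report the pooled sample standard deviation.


s_p = sqrt(((n1-1)*s1^2 + (n2-1)*s2^2) / (n1+n2-2))
numerator = (10-1)*1.649^2 + (9-1)*1.684^2 = 24.472809 + 22.686848 = 47.159657
denominator = 10 + 9 - 2 = 17
s_p^2 = 47.159657 / 17 = 2.7740975
s_p = sqrt(2.7740975) = 1.6656

1.6656


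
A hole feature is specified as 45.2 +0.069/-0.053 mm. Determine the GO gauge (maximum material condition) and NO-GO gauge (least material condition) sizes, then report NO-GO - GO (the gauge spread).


GO = nominal - lower_tol (smallest hole = maximum material condition)
GO = 45.2 - 0.053 = 45.147
NO-GO = nominal + upper_tol (largest hole = least material condition)
NO-GO = 45.2 + 0.069 = 45.269
spread = NO-GO - GO = 45.269 - 45.147 = 0.1220

0.1220


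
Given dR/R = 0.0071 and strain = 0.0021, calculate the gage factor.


GF = (dR/R) / epsilon
= 0.0071 / 0.0021
= 3.3810

3.3810


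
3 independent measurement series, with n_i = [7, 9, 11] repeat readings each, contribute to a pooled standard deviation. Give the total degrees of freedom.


nu = sum_i (n_i - 1)
nu = ((7 - 1) + (9 - 1) + (11 - 1))
nu = 6 + 8 + 10
nu = 24

24


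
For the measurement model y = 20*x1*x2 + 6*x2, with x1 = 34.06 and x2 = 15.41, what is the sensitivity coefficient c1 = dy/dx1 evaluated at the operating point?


y = 20*x1*x2 + 6*x2
dy/dx1 = 20*x2
Evaluate at x2 = 15.41: c1 = 20 * 15.41
c1 = 308.2000

308.2000


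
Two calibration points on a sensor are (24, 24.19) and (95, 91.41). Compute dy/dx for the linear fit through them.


slope = (y2 - y1) / (x2 - x1)
= (91.41 - 24.19) / (95 - 24)
= 67.2200 / 71
= 0.9468

0.9468


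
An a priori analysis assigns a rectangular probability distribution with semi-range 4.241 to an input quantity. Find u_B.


u_B = half_width / sqrt(3)
u_B = 4.241 / 1.7320508
u_B = 2.4485

2.4485


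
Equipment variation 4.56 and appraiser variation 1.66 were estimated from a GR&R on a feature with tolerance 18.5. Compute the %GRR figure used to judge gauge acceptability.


GRR = sqrt(EV^2 + AV^2) = sqrt(4.56^2 + 1.66^2) = 4.8527518
%GRR = GRR / tol * 100 = 4.8527518 / 18.5 * 100
%GRR = 26.2311

26.2311


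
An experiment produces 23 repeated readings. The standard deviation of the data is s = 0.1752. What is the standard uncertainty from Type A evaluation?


u_A = s / sqrt(n)
u_A = 0.1752 / sqrt(23)
u_A = 0.1752 / 4.7958315
u_A = 0.0365

0.0365


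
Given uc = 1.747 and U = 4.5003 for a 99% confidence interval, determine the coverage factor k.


k = U / uc
k = 4.5003 / 1.747
k = 2.576

2.576


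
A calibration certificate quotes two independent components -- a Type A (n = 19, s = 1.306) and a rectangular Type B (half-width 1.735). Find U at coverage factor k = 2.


u_A = s / sqrt(n) = 1.306 / sqrt(19) = 0.29961695
u_B = half_width / sqrt(3) = 1.735 / sqrt(3) = 1.0017027
uc = sqrt(u_A^2 + u_B^2) = sqrt(0.29961695^2 + 1.0017027^2) = 1.0455518
U = k * uc = 2 * 1.0455518
U = 2.0911

2.0911


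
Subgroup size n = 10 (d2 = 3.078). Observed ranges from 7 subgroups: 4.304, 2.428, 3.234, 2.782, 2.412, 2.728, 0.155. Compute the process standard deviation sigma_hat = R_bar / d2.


R_bar = (4.304 + 2.428 + 3.234 + 2.782 + 2.412 + 2.728 + 0.155) / 7
R_bar = 18.043 / 7 = 2.5775714
sigma_hat = R_bar / d2 = 2.5775714 / 3.078 = 0.8374

0.8374


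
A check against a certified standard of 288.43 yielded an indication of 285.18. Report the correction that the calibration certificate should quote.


Correction = standard - reading
= 288.43 - 285.18
= 3.2500

3.2500


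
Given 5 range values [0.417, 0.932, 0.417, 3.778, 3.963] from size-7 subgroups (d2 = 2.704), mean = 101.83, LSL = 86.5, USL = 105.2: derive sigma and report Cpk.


R_bar = (0.417 + 0.932 + 0.417 + 3.778 + 3.963) / 5 = 1.9014
sigma = R_bar / d2 = 1.9014 / 2.704 = 0.70318047
Cp = (USL - LSL)/(6*sigma) = (105.2 - 86.5)/(6*0.70318047) = 4.4322
Cpu = (105.2 - 101.83)/(3*0.70318047) = 1.5975
Cpl = (101.83 - 86.5)/(3*0.70318047) = 7.2670
Cpk = min(Cpu, Cpl) = 1.5975

1.5975


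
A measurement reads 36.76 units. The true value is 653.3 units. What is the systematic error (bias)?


Systematic error = measured - true
= 36.76 - 653.3
= -616.5400

-616.5400


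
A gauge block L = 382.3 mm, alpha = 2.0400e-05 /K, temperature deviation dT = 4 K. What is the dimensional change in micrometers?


dL = L * alpha * dT
= 382.3 * 2.0400e-05 * 4
= 0.0311957 mm
dL_um = 0.0311957 * 1000 = 31.1957 um

31.1957


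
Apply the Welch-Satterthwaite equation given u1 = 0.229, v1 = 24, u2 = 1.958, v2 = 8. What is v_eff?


uc = sqrt(u1^2 + u2^2) = sqrt(0.229^2 + 1.958^2) = 1.971346
v_eff = uc^4 / (u1^4/v1 + u2^4/v2)
= 1.971346^4 / (0.229^4/24 + 1.958^4/8)
= 15.10259 / 1.8373329
v_eff = 8.2198

8.2198


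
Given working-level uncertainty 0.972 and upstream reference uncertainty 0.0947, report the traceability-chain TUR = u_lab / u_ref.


TUR = u_lab / u_ref
= 0.972 / 0.0947
= 10.2640

10.2640


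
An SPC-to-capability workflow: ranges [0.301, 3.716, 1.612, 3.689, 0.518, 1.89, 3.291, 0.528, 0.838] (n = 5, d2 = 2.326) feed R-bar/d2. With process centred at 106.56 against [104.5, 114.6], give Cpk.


R_bar = (0.301 + 3.716 + 1.612 + 3.689 + 0.518 + 1.89 + 3.291 + 0.528 + 0.838) / 9 = 1.8203333
sigma = R_bar / d2 = 1.8203333 / 2.326 = 0.78260245
Cp = (USL - LSL)/(6*sigma) = (114.6 - 104.5)/(6*0.78260245) = 2.1509
Cpu = (114.6 - 106.56)/(3*0.78260245) = 3.4245
Cpl = (106.56 - 104.5)/(3*0.78260245) = 0.8774
Cpk = min(Cpu, Cpl) = 0.8774

0.8774


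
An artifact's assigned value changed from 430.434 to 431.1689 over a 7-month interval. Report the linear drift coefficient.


rate = (v2 - v1) / months
= (431.1689 - 430.434) / 7
= 0.7349 / 7
= 0.1050

0.1050


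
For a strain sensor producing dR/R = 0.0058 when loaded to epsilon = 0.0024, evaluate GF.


GF = (dR/R) / epsilon
= 0.0058 / 0.0024
= 2.4167

2.4167


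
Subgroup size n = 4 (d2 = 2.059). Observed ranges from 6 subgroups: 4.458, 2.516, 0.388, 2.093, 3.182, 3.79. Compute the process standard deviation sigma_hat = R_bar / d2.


R_bar = (4.458 + 2.516 + 0.388 + 2.093 + 3.182 + 3.79) / 6
R_bar = 16.427 / 6 = 2.7378333
sigma_hat = R_bar / d2 = 2.7378333 / 2.059 = 1.3297

1.3297


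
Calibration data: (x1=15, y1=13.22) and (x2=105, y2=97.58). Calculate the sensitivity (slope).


slope = (y2 - y1) / (x2 - x1)
= (97.58 - 13.22) / (105 - 15)
= 84.3600 / 90
= 0.9373

0.9373


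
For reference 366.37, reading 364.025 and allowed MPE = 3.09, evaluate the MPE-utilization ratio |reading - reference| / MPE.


e = indication - reference = 364.025 - 366.37 = -2.3450
|e| = 2.3450
ratio = |e| / MPE = 2.3450 / 3.09
ratio = 0.7589

0.7589


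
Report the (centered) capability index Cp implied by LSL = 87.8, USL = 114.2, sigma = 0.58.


Cp = (USL - LSL) / (6 * sigma)
= (114.2 - 87.8) / (6 * 0.58)
= 26.4000 / 3.4800
= 7.5862

7.5862


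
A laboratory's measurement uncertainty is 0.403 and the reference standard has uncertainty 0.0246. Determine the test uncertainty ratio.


TUR = u_lab / u_ref
= 0.403 / 0.0246
= 16.3821

16.3821


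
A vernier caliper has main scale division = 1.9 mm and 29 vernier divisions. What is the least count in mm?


LC = MSD / n_div
= 1.9 / 29
= 0.0655

0.0655


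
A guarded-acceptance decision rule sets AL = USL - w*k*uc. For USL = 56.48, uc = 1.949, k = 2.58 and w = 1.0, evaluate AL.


U = k * uc = 2.58 * 1.949 = 5.02842
guard band g = w * U = 1.0 * 5.02842 = 5.02842
AL = USL - g = 56.48 - 5.02842
AL = 51.4516

51.4516


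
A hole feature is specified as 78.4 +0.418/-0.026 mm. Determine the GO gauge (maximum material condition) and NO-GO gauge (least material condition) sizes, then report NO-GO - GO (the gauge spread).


GO = nominal - lower_tol (smallest hole = maximum material condition)
GO = 78.4 - 0.026 = 78.374
NO-GO = nominal + upper_tol (largest hole = least material condition)
NO-GO = 78.4 + 0.418 = 78.818
spread = NO-GO - GO = 78.818 - 78.374 = 0.4440

0.4440


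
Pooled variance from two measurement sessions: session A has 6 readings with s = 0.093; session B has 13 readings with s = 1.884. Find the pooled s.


s_p = sqrt(((n1-1)*s1^2 + (n2-1)*s2^2) / (n1+n2-2))
numerator = (6-1)*0.093^2 + (13-1)*1.884^2 = 0.043245 + 42.593472 = 42.636717
denominator = 6 + 13 - 2 = 17
s_p^2 = 42.636717 / 17 = 2.5080422
s_p = sqrt(2.5080422) = 1.5837

1.5837


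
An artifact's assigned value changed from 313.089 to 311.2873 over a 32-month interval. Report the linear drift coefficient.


rate = (v2 - v1) / months
= (311.2873 - 313.089) / 32
= -1.8017 / 32
= -0.0563

-0.0563


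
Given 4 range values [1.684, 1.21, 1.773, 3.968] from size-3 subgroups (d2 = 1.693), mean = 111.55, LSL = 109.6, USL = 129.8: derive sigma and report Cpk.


R_bar = (1.684 + 1.21 + 1.773 + 3.968) / 4 = 2.15875
sigma = R_bar / d2 = 2.15875 / 1.693 = 1.2751034
Cp = (USL - LSL)/(6*sigma) = (129.8 - 109.6)/(6*1.2751034) = 2.6403
Cpu = (129.8 - 111.55)/(3*1.2751034) = 4.7709
Cpl = (111.55 - 109.6)/(3*1.2751034) = 0.5098
Cpk = min(Cpu, Cpl) = 0.5098

0.5098


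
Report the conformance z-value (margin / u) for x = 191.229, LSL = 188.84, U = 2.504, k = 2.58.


u = U / k = 2.504 / 2.58 = 0.97054264
margin = |LSL - x| = |188.84 - 191.229| = 2.389
z = margin / u = 2.389 / 0.97054264
z = 2.4615

2.4615


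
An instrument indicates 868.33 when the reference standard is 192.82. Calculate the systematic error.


Systematic error = measured - true
= 868.33 - 192.82
= 675.5100

675.5100


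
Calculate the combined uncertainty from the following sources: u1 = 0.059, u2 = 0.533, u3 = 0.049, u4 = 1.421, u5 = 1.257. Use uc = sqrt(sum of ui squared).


uc = sqrt(0.059^2 + 0.533^2 + 0.049^2 + 1.421^2 + 1.257^2)
uc = sqrt(3.889261)
uc = 1.9721

1.9721


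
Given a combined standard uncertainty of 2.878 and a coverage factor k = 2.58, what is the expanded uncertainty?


U = k * uc
U = 2.58 * 2.878
U = 7.4252

7.4252


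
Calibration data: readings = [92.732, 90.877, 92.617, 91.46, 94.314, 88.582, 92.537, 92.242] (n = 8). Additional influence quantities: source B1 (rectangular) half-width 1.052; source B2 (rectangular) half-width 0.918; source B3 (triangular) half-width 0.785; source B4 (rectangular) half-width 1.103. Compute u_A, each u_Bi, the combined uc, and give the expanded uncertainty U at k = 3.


mean = (92.732 + 90.877 + 92.617 + 91.46 + 94.314 + 88.582 + 92.537 + 92.242) / 8 = 91.920125
s = sqrt(sum((x - mean)^2)/(n-1)) = 1.68194
u_A = s / sqrt(n) = 1.68194 / sqrt(8) = 0.59465559
u_B1 = 1.052 / sqrt(3) = 0.60737248
u_B2 = 0.918 / sqrt(3) = 0.53000755
u_B3 = 0.785 / sqrt(6) = 0.32047491
u_B4 = 1.103 / sqrt(3) = 0.63681735
uc = sqrt(0.59465559^2 + 0.60737248^2 + 0.53000755^2 + 0.32047491^2 + 0.63681735^2) = 1.2294979
U = k * uc = 3 * 1.2294979
U = 3.6885

3.6885


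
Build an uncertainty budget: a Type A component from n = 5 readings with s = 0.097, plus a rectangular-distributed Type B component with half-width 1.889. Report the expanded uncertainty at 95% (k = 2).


u_A = s / sqrt(n) = 0.097 / sqrt(5) = 0.043379719
u_B = half_width / sqrt(3) = 1.889 / sqrt(3) = 1.0906147
uc = sqrt(u_A^2 + u_B^2) = sqrt(0.043379719^2 + 1.0906147^2) = 1.0914771
U = k * uc = 2 * 1.0914771
U = 2.1830

2.1830


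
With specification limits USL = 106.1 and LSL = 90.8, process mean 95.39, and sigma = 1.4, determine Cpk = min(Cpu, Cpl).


Cpu = (USL - mean) / (3*sigma) = (106.1 - 95.39) / (3*1.4) = 2.5500
Cpl = (mean - LSL) / (3*sigma) = (95.39 - 90.8) / (3*1.4) = 1.0929
Cpk = min(Cpu, Cpl) = 1.0929

1.0929


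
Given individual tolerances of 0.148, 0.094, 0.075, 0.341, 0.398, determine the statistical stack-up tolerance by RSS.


RSS = sqrt(0.148^2 + 0.094^2 + 0.075^2 + 0.341^2 + 0.398^2)
= sqrt(0.31105)
= 0.5577

0.5577


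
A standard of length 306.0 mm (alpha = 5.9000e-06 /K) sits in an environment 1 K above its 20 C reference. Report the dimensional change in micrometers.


dL = L * alpha * dT
= 306.0 * 5.9000e-06 * 1
= 0.0018054 mm
dL_um = 0.0018054 * 1000 = 1.8054 um

1.8054


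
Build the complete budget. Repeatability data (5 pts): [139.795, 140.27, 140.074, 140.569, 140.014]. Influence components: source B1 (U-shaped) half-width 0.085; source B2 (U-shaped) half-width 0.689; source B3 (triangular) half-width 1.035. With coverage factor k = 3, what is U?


mean = (139.795 + 140.27 + 140.074 + 140.569 + 140.014) / 5 = 140.1444
s = sqrt(sum((x - mean)^2)/(n-1)) = 0.29159098
u_A = s / sqrt(n) = 0.29159098 / sqrt(5) = 0.13040345
u_B1 = 0.085 / sqrt(2) = 0.060104076
u_B2 = 0.689 / sqrt(2) = 0.48719657
u_B3 = 1.035 / sqrt(6) = 0.42253698
uc = sqrt(0.13040345^2 + 0.060104076^2 + 0.48719657^2 + 0.42253698^2) = 0.66069324
U = k * uc = 3 * 0.66069324
U = 1.9821

1.9821


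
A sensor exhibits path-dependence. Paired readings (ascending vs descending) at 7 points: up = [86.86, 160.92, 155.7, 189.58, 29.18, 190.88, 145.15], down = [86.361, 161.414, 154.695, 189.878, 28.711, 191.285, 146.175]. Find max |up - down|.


|86.86 - 86.361| = 0.4990
|160.92 - 161.414| = 0.4940
|155.7 - 154.695| = 1.0050
|189.58 - 189.878| = 0.2980
|29.18 - 28.711| = 0.4690
|190.88 - 191.285| = 0.4050
|145.15 - 146.175| = 1.0250
hysteresis = max(diffs) = 1.0250

1.0250


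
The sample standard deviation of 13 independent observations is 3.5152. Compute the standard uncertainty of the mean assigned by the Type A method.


u_A = s / sqrt(n)
u_A = 3.5152 / sqrt(13)
u_A = 3.5152 / 3.6055513
u_A = 0.9749

0.9749


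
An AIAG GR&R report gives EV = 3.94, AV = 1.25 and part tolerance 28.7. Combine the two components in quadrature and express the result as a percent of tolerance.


GRR = sqrt(EV^2 + AV^2) = sqrt(3.94^2 + 1.25^2) = 4.1335336
%GRR = GRR / tol * 100 = 4.1335336 / 28.7 * 100
%GRR = 14.4026

14.4026


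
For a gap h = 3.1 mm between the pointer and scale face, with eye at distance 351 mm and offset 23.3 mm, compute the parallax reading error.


error = h * offset / d
= 3.1 * 23.3 / 351
= 0.2058

0.2058


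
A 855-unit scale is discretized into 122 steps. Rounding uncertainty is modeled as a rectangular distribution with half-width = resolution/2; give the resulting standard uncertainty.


resolution = range / divisions
resolution = 855 / 122 = 7.0081967
u_res = resolution / (2*sqrt(3))
u_res = 7.0081967 / 3.4641016
u_res = 2.0231

2.0231


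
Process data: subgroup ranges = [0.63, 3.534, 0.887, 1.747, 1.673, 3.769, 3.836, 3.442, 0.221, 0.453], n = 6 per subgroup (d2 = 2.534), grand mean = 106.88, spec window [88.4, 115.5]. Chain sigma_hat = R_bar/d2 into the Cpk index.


R_bar = (0.63 + 3.534 + 0.887 + 1.747 + 1.673 + 3.769 + 3.836 + 3.442 + 0.221 + 0.453) / 10 = 2.0192
sigma = R_bar / d2 = 2.0192 / 2.534 = 0.79684294
Cp = (USL - LSL)/(6*sigma) = (115.5 - 88.4)/(6*0.79684294) = 5.6682
Cpu = (115.5 - 106.88)/(3*0.79684294) = 3.6059
Cpl = (106.88 - 88.4)/(3*0.79684294) = 7.7305
Cpk = min(Cpu, Cpl) = 3.6059

3.6059


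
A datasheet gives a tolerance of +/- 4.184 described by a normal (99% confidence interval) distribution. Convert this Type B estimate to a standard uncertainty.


u_B = half_width / 2.576
u_B = 4.184 / 2.576
u_B = 1.6242

1.6242


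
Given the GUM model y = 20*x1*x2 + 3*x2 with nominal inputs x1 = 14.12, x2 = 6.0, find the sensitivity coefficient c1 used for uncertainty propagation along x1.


y = 20*x1*x2 + 3*x2
dy/dx1 = 20*x2
Evaluate at x2 = 6.0: c1 = 20 * 6.0
c1 = 120.0000

120.0000


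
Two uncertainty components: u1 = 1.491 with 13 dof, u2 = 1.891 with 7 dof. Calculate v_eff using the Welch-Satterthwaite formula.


uc = sqrt(u1^2 + u2^2) = sqrt(1.491^2 + 1.891^2) = 2.4081034
v_eff = uc^4 / (u1^4/v1 + u2^4/v2)
= 2.4081034^4 / (1.491^4/13 + 1.891^4/7)
= 33.62796 / 2.2068643
v_eff = 15.2379

15.2379


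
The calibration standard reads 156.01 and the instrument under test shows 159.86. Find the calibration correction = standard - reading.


Correction = standard - reading
= 156.01 - 159.86
= -3.8500

-3.8500


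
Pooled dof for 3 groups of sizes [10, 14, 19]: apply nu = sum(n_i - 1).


nu = sum_i (n_i - 1)
nu = ((10 - 1) + (14 - 1) + (19 - 1))
nu = 9 + 13 + 18
nu = 40

40


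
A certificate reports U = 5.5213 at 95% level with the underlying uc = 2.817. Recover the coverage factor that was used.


k = U / uc
k = 5.5213 / 2.817
k = 1.96

1.96


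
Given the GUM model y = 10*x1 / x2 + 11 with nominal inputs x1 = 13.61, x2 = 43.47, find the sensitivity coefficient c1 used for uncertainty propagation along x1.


y = 10*x1 / x2 + 11
dy/dx1 = 10/x2
Evaluate at x2 = 43.47: c1 = 10 / 43.47
c1 = 0.2300

0.2300


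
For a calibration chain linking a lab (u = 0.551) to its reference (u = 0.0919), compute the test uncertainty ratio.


TUR = u_lab / u_ref
= 0.551 / 0.0919
= 5.9956

5.9956


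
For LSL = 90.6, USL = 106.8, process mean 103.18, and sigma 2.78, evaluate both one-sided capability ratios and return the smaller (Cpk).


Cpu = (USL - mean) / (3*sigma) = (106.8 - 103.18) / (3*2.78) = 0.4341
Cpl = (mean - LSL) / (3*sigma) = (103.18 - 90.6) / (3*2.78) = 1.5084
Cpk = min(Cpu, Cpl) = 0.4341

0.4341


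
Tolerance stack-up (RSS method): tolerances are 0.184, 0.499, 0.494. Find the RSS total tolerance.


RSS = sqrt(0.184^2 + 0.499^2 + 0.494^2)
= sqrt(0.526893)
= 0.7259

0.7259


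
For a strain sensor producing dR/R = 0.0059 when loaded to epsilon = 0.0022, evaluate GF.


GF = (dR/R) / epsilon
= 0.0059 / 0.0022
= 2.6818

2.6818


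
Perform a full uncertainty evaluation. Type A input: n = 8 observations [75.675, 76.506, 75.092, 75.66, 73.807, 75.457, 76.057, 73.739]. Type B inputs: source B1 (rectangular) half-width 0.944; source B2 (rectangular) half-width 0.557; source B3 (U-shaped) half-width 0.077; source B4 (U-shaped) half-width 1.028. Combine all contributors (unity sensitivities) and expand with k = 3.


mean = (75.675 + 76.506 + 75.092 + 75.66 + 73.807 + 75.457 + 76.057 + 73.739) / 8 = 75.249125
s = sqrt(sum((x - mean)^2)/(n-1)) = 1.0007631
u_A = s / sqrt(n) = 1.0007631 / sqrt(8) = 0.35382319
u_B1 = 0.944 / sqrt(3) = 0.54501865
u_B2 = 0.557 / sqrt(3) = 0.3215841
u_B3 = 0.077 / sqrt(2) = 0.054447222
u_B4 = 1.028 / sqrt(2) = 0.72690577
uc = sqrt(0.35382319^2 + 0.54501865^2 + 0.3215841^2 + 0.054447222^2 + 0.72690577^2) = 1.0281094
U = k * uc = 3 * 1.0281094
U = 3.0843

3.0843


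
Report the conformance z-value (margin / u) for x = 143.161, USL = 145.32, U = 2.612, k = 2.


u = U / k = 2.612 / 2 = 1.306
margin = |USL - x| = |145.32 - 143.161| = 2.159
z = margin / u = 2.159 / 1.306
z = 1.6531

1.6531


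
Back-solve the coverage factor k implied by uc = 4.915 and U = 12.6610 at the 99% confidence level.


k = U / uc
k = 12.6610 / 4.915
k = 2.576

2.576


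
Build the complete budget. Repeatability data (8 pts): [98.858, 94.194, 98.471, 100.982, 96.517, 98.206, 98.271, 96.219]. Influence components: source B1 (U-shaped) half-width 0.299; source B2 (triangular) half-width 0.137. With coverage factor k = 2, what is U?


mean = (98.858 + 94.194 + 98.471 + 100.982 + 96.517 + 98.206 + 98.271 + 96.219) / 8 = 97.71475
s = sqrt(sum((x - mean)^2)/(n-1)) = 2.0414334
u_A = s / sqrt(n) = 2.0414334 / sqrt(8) = 0.7217557
u_B1 = 0.299 / sqrt(2) = 0.21142493
u_B2 = 0.137 / sqrt(6) = 0.055930016
uc = sqrt(0.7217557^2 + 0.21142493^2 + 0.055930016^2) = 0.75416176
U = k * uc = 2 * 0.75416176
U = 1.5083

1.5083


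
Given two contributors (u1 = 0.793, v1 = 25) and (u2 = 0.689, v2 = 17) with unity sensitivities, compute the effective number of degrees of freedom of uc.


uc = sqrt(u1^2 + u2^2) = sqrt(0.793^2 + 0.689^2) = 1.0505094
v_eff = uc^4 / (u1^4/v1 + u2^4/v2)
= 1.0505094^4 / (0.793^4/25 + 0.689^4/17)
= 1.2178667 / 0.029074515
v_eff = 41.8878

41.8878


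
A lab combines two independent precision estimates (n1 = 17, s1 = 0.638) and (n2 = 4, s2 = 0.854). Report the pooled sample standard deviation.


s_p = sqrt(((n1-1)*s1^2 + (n2-1)*s2^2) / (n1+n2-2))
numerator = (17-1)*0.638^2 + (4-1)*0.854^2 = 6.512704 + 2.187948 = 8.700652
denominator = 17 + 4 - 2 = 19
s_p^2 = 8.700652 / 19 = 0.45792905
s_p = sqrt(0.45792905) = 0.6767

0.6767


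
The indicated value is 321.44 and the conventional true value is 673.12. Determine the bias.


Systematic error = measured - true
= 321.44 - 673.12
= -351.6800

-351.6800


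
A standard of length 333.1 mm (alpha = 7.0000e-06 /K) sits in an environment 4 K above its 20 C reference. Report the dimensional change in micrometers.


dL = L * alpha * dT
= 333.1 * 7.0000e-06 * 4
= 0.0093268 mm
dL_um = 0.0093268 * 1000 = 9.3268 um

9.3268


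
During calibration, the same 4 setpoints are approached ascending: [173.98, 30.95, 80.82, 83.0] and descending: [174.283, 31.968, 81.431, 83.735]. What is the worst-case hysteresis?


|173.98 - 174.283| = 0.3030
|30.95 - 31.968| = 1.0180
|80.82 - 81.431| = 0.6110
|83.0 - 83.735| = 0.7350
hysteresis = max(diffs) = 1.0180

1.0180


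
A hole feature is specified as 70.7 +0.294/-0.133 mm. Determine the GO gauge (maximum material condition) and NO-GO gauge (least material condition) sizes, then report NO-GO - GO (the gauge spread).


GO = nominal - lower_tol (smallest hole = maximum material condition)
GO = 70.7 - 0.133 = 70.567
NO-GO = nominal + upper_tol (largest hole = least material condition)
NO-GO = 70.7 + 0.294 = 70.994
spread = NO-GO - GO = 70.994 - 70.567 = 0.4270

0.4270


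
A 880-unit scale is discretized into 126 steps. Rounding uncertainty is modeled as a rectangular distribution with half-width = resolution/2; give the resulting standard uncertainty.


resolution = range / divisions
resolution = 880 / 126 = 6.984127
u_res = resolution / (2*sqrt(3))
u_res = 6.984127 / 3.4641016
u_res = 2.0161

2.0161


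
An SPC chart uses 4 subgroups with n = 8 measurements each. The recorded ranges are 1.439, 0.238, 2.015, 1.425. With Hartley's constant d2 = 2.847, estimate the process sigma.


R_bar = (1.439 + 0.238 + 2.015 + 1.425) / 4
R_bar = 5.117 / 4 = 1.27925
sigma_hat = R_bar / d2 = 1.27925 / 2.847 = 0.4493

0.4493


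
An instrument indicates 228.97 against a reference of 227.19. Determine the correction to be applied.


Correction = standard - reading
= 227.19 - 228.97
= -1.7800

-1.7800


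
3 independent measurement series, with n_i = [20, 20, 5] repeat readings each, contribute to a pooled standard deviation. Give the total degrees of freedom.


nu = sum_i (n_i - 1)
nu = ((20 - 1) + (20 - 1) + (5 - 1))
nu = 19 + 19 + 4
nu = 42

42


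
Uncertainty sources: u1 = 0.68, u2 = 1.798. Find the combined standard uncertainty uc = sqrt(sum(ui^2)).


uc = sqrt(0.68^2 + 1.798^2)
uc = sqrt(3.695204)
uc = 1.9223

1.9223


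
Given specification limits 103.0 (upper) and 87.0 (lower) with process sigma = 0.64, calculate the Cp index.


Cp = (USL - LSL) / (6 * sigma)
= (103.0 - 87.0) / (6 * 0.64)
= 16.0000 / 3.8400
= 4.1667

4.1667


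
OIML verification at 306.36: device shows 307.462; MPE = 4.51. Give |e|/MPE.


e = indication - reference = 307.462 - 306.36 = 1.1020
|e| = 1.1020
ratio = |e| / MPE = 1.1020 / 4.51
ratio = 0.2443

0.2443


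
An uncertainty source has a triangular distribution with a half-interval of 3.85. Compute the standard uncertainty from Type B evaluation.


u_B = half_width / sqrt(6)
u_B = 3.85 / 2.4494897
u_B = 1.5718

1.5718


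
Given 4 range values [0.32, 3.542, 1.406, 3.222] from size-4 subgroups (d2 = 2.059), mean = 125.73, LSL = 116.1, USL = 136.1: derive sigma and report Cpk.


R_bar = (0.32 + 3.542 + 1.406 + 3.222) / 4 = 2.1225
sigma = R_bar / d2 = 2.1225 / 2.059 = 1.0308402
Cp = (USL - LSL)/(6*sigma) = (136.1 - 116.1)/(6*1.0308402) = 3.2336
Cpu = (136.1 - 125.73)/(3*1.0308402) = 3.3533
Cpl = (125.73 - 116.1)/(3*1.0308402) = 3.1140
Cpk = min(Cpu, Cpl) = 3.1140

3.1140


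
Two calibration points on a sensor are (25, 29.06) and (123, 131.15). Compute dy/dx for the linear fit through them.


slope = (y2 - y1) / (x2 - x1)
= (131.15 - 29.06) / (123 - 25)
= 102.0900 / 98
= 1.0417

1.0417


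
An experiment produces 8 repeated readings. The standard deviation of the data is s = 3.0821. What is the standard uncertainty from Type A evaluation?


u_A = s / sqrt(n)
u_A = 3.0821 / sqrt(8)
u_A = 3.0821 / 2.8284271
u_A = 1.0897

1.0897


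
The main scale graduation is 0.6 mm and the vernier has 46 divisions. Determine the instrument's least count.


LC = MSD / n_div
= 0.6 / 46
= 0.0130

0.0130


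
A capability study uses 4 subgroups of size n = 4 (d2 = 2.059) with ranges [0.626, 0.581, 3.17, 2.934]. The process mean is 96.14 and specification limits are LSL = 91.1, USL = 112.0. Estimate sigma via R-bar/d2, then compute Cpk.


R_bar = (0.626 + 0.581 + 3.17 + 2.934) / 4 = 1.82775
sigma = R_bar / d2 = 1.82775 / 2.059 = 0.8876882
Cp = (USL - LSL)/(6*sigma) = (112.0 - 91.1)/(6*0.8876882) = 3.9241
Cpu = (112.0 - 96.14)/(3*0.8876882) = 5.9555
Cpl = (96.14 - 91.1)/(3*0.8876882) = 1.8926
Cpk = min(Cpu, Cpl) = 1.8926

1.8926


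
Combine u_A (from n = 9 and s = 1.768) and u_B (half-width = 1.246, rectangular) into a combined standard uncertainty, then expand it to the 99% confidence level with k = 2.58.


u_A = s / sqrt(n) = 1.768 / sqrt(9) = 0.58933333
u_B = half_width / sqrt(3) = 1.246 / sqrt(3) = 0.71937844
uc = sqrt(u_A^2 + u_B^2) = sqrt(0.58933333^2 + 0.71937844^2) = 0.92995651
U = k * uc = 2.58 * 0.92995651
U = 2.3993

2.3993


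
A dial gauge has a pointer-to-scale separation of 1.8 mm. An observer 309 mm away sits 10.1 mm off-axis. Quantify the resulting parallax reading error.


error = h * offset / d
= 1.8 * 10.1 / 309
= 0.0588

0.0588


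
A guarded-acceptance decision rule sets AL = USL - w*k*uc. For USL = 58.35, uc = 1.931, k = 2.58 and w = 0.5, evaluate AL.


U = k * uc = 2.58 * 1.931 = 4.98198
guard band g = w * U = 0.5 * 4.98198 = 2.49099
AL = USL - g = 58.35 - 2.49099
AL = 55.8590

55.8590
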